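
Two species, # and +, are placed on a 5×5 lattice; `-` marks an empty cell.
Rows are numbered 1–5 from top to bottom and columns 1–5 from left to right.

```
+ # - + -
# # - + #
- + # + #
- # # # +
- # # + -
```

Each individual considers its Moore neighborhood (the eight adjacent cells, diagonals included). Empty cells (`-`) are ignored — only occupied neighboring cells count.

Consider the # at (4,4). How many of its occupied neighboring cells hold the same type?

4

Occupied neighbors of (4,4): (3,3)=#, (3,4)=+, (3,5)=#, (4,3)=#, (4,5)=+, (5,3)=#, (5,4)=+.
Same type (#): 4 of 7.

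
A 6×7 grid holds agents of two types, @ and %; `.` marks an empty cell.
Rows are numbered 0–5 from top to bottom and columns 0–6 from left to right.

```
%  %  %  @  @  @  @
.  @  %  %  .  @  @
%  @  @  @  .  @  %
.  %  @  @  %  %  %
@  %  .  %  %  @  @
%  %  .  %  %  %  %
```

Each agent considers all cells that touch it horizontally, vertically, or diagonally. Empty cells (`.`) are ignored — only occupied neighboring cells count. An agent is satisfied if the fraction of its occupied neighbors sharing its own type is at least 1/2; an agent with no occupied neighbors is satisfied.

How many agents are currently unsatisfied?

(0,0)% 1/2 ✓
(0,1)% 3/4 ✓
(0,2)% 3/5 ✓
(0,3)@ 1/4 ✗
(0,4)@ 3/4 ✓
(0,5)@ 4/4 ✓
(0,6)@ 3/3 ✓
(1,1)@ 2/7 ✗
(1,2)% 3/8 ✗
(1,3)% 2/6 ✗
(1,5)@ 5/6 ✓
(1,6)@ 4/5 ✓
(2,0)% 1/3 ✗
(2,1)@ 3/6 ✓
(2,2)@ 5/8 ✓
(2,3)@ 3/6 ✓
(2,5)@ 2/6 ✗
(2,6)% 2/5 ✗
(3,1)% 2/6 ✗
(3,2)@ 4/7 ✓
(3,3)@ 3/6 ✓
(3,4)% 3/7 ✗
(3,5)% 4/7 ✓
(3,6)% 2/5 ✗
(4,0)@ 0/4 ✗
(4,1)% 3/5 ✓
(4,3)% 4/6 ✓
(4,4)% 6/8 ✓
(4,5)@ 1/8 ✗
(4,6)@ 1/5 ✗
(5,0)% 2/3 ✓
(5,1)% 2/3 ✓
(5,3)% 3/3 ✓
(5,4)% 4/5 ✓
(5,5)% 3/5 ✓
(5,6)% 1/3 ✗
Unsatisfied: (0,3), (1,1), (1,2), (1,3), (2,0), (2,5), (2,6), (3,1), (3,4), (3,6), (4,0), (4,5), (4,6), (5,6) — 14 in total.

14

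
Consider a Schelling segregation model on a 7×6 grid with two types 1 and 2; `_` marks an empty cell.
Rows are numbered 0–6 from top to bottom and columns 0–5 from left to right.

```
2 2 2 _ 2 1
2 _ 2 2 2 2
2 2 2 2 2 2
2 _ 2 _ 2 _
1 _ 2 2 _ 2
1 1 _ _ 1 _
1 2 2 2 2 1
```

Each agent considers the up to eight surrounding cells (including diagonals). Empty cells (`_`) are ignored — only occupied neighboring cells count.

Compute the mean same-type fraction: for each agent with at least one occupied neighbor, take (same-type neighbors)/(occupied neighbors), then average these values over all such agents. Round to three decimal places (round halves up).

0.756

(0,0)2 2/2
(0,1)2 4/4
(0,2)2 3/3
(0,4)2 3/4
(0,5)1 0/3
(1,0)2 4/4
(1,2)2 6/6
(1,3)2 7/7
(1,4)2 6/7
(1,5)2 4/5
(2,0)2 3/3
(2,1)2 6/6
(2,2)2 5/5
(2,3)2 7/7
(2,4)2 6/6
(2,5)2 4/4
(3,0)2 2/3
(3,2)2 5/5
(3,4)2 5/5
(4,0)1 2/3
(4,2)2 2/3
(4,3)2 3/4
(4,5)2 1/2
(5,0)1 3/4
(5,1)1 3/6
(5,4)1 1/5
(6,0)1 2/3
(6,1)2 1/4
(6,2)2 2/3
(6,3)2 2/3
(6,4)2 1/3
(6,5)1 1/2
Sum over 32 agents: 2/2 + 4/4 + 3/3 + 3/4 + 0/3 + 4/4 + 6/6 + 7/7 + 6/7 + 4/5 + 3/3 + 6/6 + 5/5 + 7/7 + 6/6 + 4/4 + 2/3 + 5/5 + 5/5 + 2/3 + 2/3 + 3/4 + 1/2 + 3/4 + 3/6 + 1/5 + 2/3 + 1/4 + 2/3 + 2/3 + 1/3 + 1/2 = 508/21; mean = 508/21 ÷ 32 = 127/168 = 0.755952… → 0.756.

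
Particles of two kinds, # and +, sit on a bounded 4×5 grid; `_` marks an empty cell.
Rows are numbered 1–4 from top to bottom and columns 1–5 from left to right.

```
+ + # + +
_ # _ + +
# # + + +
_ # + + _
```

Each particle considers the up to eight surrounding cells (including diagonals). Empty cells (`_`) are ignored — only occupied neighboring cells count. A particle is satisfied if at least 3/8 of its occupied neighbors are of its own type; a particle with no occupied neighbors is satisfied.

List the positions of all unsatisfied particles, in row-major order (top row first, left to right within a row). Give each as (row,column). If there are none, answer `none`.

(1,2), (1,3)

(1,1)+ 1/2 ✓
(1,2)+ 1/3 ✗
(1,3)# 1/4 ✗
(1,4)+ 3/4 ✓
(1,5)+ 3/3 ✓
(2,2)# 3/6 ✓
(2,4)+ 6/7 ✓
(2,5)+ 5/5 ✓
(3,1)# 3/3 ✓
(3,2)# 3/5 ✓
(3,3)+ 4/7 ✓
(3,4)+ 6/6 ✓
(3,5)+ 4/4 ✓
(4,2)# 2/4 ✓
(4,3)+ 3/5 ✓
(4,4)+ 4/4 ✓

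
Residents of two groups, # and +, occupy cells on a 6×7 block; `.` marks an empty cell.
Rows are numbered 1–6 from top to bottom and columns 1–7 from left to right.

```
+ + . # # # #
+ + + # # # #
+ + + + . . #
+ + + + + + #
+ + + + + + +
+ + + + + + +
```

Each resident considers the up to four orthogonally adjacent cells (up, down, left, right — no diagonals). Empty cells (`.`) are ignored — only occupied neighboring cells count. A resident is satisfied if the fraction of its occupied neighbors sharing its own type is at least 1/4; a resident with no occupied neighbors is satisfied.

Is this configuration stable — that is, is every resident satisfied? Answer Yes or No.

Yes

Row 1: (1,1)+ 2/2 ✓ · (1,2)+ 2/2 ✓ · (1,4)# 2/2 ✓ · (1,5)# 3/3 ✓ · (1,6)# 3/3 ✓ · (1,7)# 2/2 ✓
Row 2: (2,1)+ 3/3 ✓ · (2,2)+ 4/4 ✓ · (2,3)+ 2/3 ✓ · (2,4)# 2/4 ✓ · (2,5)# 3/3 ✓ · (2,6)# 3/3 ✓ · (2,7)# 3/3 ✓
Row 3: (3,1)+ 3/3 ✓ · (3,2)+ 4/4 ✓ · (3,3)+ 4/4 ✓ · (3,4)+ 2/3 ✓ · (3,7)# 2/2 ✓
Row 4: (4,1)+ 3/3 ✓ · (4,2)+ 4/4 ✓ · (4,3)+ 4/4 ✓ · (4,4)+ 4/4 ✓ · (4,5)+ 3/3 ✓ · (4,6)+ 2/3 ✓ · (4,7)# 1/3 ✓
Row 5: (5,1)+ 3/3 ✓ · (5,2)+ 4/4 ✓ · (5,3)+ 4/4 ✓ · (5,4)+ 4/4 ✓ · (5,5)+ 4/4 ✓ · (5,6)+ 4/4 ✓ · (5,7)+ 2/3 ✓
Row 6: (6,1)+ 2/2 ✓ · (6,2)+ 3/3 ✓ · (6,3)+ 3/3 ✓ · (6,4)+ 3/3 ✓ · (6,5)+ 3/3 ✓ · (6,6)+ 3/3 ✓ · (6,7)+ 2/2 ✓
All meet the threshold, so the configuration is stable.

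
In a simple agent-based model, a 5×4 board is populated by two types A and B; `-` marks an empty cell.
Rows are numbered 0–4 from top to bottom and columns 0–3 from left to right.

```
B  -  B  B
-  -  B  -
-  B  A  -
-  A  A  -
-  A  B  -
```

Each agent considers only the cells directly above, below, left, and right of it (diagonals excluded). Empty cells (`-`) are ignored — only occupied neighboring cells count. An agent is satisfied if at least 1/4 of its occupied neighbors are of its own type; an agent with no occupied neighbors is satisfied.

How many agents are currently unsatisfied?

2

(0,0)B 0/0 ✓
(0,2)B 2/2 ✓
(0,3)B 1/1 ✓
(1,2)B 1/2 ✓
(2,1)B 0/2 ✗
(2,2)A 1/3 ✓
(3,1)A 2/3 ✓
(3,2)A 2/3 ✓
(4,1)A 1/2 ✓
(4,2)B 0/2 ✗
Unsatisfied: (2,1), (4,2) — 2 in total.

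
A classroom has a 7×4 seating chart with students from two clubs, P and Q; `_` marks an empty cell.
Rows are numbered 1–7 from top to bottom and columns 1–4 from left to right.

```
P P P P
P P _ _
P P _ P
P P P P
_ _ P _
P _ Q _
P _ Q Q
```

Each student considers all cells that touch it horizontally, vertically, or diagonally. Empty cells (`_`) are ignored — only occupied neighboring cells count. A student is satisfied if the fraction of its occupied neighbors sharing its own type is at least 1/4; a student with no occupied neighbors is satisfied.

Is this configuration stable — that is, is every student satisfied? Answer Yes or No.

Yes

(1,1)P 3/3 ✓
(1,2)P 4/4 ✓
(1,3)P 3/3 ✓
(1,4)P 1/1 ✓
(2,1)P 5/5 ✓
(2,2)P 6/6 ✓
(3,1)P 5/5 ✓
(3,2)P 6/6 ✓
(3,4)P 2/2 ✓
(4,1)P 3/3 ✓
(4,2)P 5/5 ✓
(4,3)P 5/5 ✓
(4,4)P 3/3 ✓
(5,3)P 3/4 ✓
(6,1)P 1/1 ✓
(6,3)Q 2/3 ✓
(7,1)P 1/1 ✓
(7,3)Q 2/2 ✓
(7,4)Q 2/2 ✓
All meet the threshold, so the configuration is stable.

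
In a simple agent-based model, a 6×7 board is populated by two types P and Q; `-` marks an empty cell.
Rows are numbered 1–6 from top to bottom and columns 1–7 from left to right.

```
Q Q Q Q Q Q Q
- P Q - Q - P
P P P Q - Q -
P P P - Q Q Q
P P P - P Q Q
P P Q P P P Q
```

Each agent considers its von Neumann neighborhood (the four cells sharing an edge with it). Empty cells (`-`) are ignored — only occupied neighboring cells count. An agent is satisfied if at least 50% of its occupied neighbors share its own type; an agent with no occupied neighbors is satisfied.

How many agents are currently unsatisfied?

(1,1)Q 1/1 satisfied
(1,2)Q 2/3 satisfied
(1,3)Q 3/3 satisfied
(1,4)Q 2/2 satisfied
(1,5)Q 3/3 satisfied
(1,6)Q 2/2 satisfied
(1,7)Q 1/2 satisfied
(2,2)P 1/3 not
(2,3)Q 1/3 not
(2,5)Q 1/1 satisfied
(2,7)P 0/1 not
(3,1)P 2/2 satisfied
(3,2)P 4/4 satisfied
(3,3)P 2/4 satisfied
(3,4)Q 0/1 not
(3,6)Q 1/1 satisfied
(4,1)P 3/3 satisfied
(4,2)P 4/4 satisfied
(4,3)P 3/3 satisfied
(4,5)Q 1/2 satisfied
(4,6)Q 4/4 satisfied
(4,7)Q 2/2 satisfied
(5,1)P 3/3 satisfied
(5,2)P 4/4 satisfied
(5,3)P 2/3 satisfied
(5,5)P 1/3 not
(5,6)Q 2/4 satisfied
(5,7)Q 3/3 satisfied
(6,1)P 2/2 satisfied
(6,2)P 2/3 satisfied
(6,3)Q 0/3 not
(6,4)P 1/2 satisfied
(6,5)P 3/3 satisfied
(6,6)P 1/3 not
(6,7)Q 1/2 satisfied
Unsatisfied: (2,2), (2,3), (2,7), (3,4), (5,5), (6,3), (6,6) — 7 in total.

7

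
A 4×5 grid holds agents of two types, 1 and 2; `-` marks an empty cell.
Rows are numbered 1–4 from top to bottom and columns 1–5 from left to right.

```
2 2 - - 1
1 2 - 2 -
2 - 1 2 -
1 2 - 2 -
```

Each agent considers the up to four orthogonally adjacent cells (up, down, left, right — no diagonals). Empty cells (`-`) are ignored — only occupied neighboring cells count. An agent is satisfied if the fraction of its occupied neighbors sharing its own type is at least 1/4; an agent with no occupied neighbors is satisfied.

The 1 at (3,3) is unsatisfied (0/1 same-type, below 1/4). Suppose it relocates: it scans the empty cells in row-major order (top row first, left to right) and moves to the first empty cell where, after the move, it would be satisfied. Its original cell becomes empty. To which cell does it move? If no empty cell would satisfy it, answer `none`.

Vacating (3,3). Empty cells in order:
  (1,3): 0/1 same-type → still unsatisfied.
  (1,4): 1/2 same-type → satisfied — stop here.

(1,4)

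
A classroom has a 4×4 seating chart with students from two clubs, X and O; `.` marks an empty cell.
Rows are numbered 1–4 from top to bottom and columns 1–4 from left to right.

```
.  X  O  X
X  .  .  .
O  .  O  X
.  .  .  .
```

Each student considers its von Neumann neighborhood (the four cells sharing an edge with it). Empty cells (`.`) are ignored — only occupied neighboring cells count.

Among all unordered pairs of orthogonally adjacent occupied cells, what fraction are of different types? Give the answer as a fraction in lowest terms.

1/1

Scan each occupied cell's neighbors to the right and below so each pair is counted once.
From row 1: 2 unlike of 2 pairs (running 2/2).
From row 2: 1 unlike of 1 pairs (running 3/3).
From row 3: 1 unlike of 1 pairs (running 4/4).
Total adjacent occupied pairs: 4; unlike-type pairs: 4.
4/4 reduces to 1/1.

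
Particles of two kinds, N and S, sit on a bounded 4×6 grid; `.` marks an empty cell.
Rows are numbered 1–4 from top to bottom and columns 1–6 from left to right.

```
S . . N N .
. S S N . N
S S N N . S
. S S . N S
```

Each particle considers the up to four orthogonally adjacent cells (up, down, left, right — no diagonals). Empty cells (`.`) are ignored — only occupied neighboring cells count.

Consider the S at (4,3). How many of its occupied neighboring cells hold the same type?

1

Occupied neighbors of (4,3): (3,3)=N, (4,2)=S.
Same type (S): 1 of 2.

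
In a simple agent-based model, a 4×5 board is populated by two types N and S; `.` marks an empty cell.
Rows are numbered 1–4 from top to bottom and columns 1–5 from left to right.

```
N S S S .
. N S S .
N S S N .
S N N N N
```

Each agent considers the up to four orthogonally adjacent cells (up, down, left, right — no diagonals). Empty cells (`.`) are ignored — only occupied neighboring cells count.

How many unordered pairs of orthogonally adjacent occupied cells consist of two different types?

Scan each occupied cell's neighbors to the right and below so each pair is counted once.
Row 1: N(1,1)–S(1,2)≠ S(1,2)–S(1,3)= S(1,2)–N(2,2)≠ S(1,3)–S(1,4)= S(1,3)–S(2,3)= S(1,4)–S(2,4)=  → 2/6 unlike.
Row 2: N(2,2)–S(2,3)≠ N(2,2)–S(3,2)≠ S(2,3)–S(2,4)= S(2,3)–S(3,3)= S(2,4)–N(3,4)≠  → 3/5 unlike.
Row 3: N(3,1)–S(3,2)≠ N(3,1)–S(4,1)≠ S(3,2)–S(3,3)= S(3,2)–N(4,2)≠ S(3,3)–N(3,4)≠ S(3,3)–N(4,3)≠ N(3,4)–N(4,4)=  → 5/7 unlike.
Row 4: S(4,1)–N(4,2)≠ N(4,2)–N(4,3)= N(4,3)–N(4,4)= N(4,4)–N(4,5)=  → 1/4 unlike.
Total adjacent occupied pairs: 22; unlike-type pairs: 11.

11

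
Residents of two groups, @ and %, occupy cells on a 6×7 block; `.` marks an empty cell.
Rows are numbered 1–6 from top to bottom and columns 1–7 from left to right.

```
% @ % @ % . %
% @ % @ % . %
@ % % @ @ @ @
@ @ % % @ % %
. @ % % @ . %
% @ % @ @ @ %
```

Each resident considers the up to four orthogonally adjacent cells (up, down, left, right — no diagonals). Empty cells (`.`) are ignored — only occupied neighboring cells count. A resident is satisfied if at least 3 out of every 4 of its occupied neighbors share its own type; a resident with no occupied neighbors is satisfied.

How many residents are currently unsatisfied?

30

(1,1)% 1/2 not
(1,2)@ 1/3 not
(1,3)% 1/3 not
(1,4)@ 1/3 not
(1,5)% 1/2 not
(1,7)% 1/1 satisfied
(2,1)% 1/3 not
(2,2)@ 1/4 not
(2,3)% 2/4 not
(2,4)@ 2/4 not
(2,5)% 1/3 not
(2,7)% 1/2 not
(3,1)@ 1/3 not
(3,2)% 1/4 not
(3,3)% 3/4 satisfied
(3,4)@ 2/4 not
(3,5)@ 3/4 satisfied
(3,6)@ 2/3 not
(3,7)@ 1/3 not
(4,1)@ 2/2 satisfied
(4,2)@ 2/4 not
(4,3)% 3/4 satisfied
(4,4)% 2/4 not
(4,5)@ 2/4 not
(4,6)% 1/3 not
(4,7)% 2/3 not
(5,2)@ 2/3 not
(5,3)% 3/4 satisfied
(5,4)% 2/4 not
(5,5)@ 2/3 not
(5,7)% 2/2 satisfied
(6,1)% 0/1 not
(6,2)@ 1/3 not
(6,3)% 1/3 not
(6,4)@ 1/3 not
(6,5)@ 3/3 satisfied
(6,6)@ 1/2 not
(6,7)% 1/2 not
Unsatisfied: (1,1), (1,2), (1,3), (1,4), (1,5), (2,1), (2,2), (2,3), (2,4), (2,5), (2,7), (3,1), (3,2), (3,4), (3,6), (3,7), (4,2), (4,4), (4,5), (4,6), (4,7), (5,2), (5,4), (5,5), (6,1), (6,2), (6,3), (6,4), (6,6), (6,7) — 30 in total.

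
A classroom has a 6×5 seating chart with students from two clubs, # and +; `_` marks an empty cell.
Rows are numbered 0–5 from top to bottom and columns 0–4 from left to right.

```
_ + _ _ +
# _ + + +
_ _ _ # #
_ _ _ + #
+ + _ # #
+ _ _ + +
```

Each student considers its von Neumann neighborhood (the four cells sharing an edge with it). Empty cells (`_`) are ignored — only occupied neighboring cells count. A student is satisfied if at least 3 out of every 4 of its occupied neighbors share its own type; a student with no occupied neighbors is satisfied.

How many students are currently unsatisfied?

(0,1)+ 0/0 satisfied
(0,4)+ 1/1 satisfied
(1,0)# 0/0 satisfied
(1,2)+ 1/1 satisfied
(1,3)+ 2/3 not
(1,4)+ 2/3 not
(2,3)# 1/3 not
(2,4)# 2/3 not
(3,3)+ 0/3 not
(3,4)# 2/3 not
(4,0)+ 2/2 satisfied
(4,1)+ 1/1 satisfied
(4,3)# 1/3 not
(4,4)# 2/3 not
(5,0)+ 1/1 satisfied
(5,3)+ 1/2 not
(5,4)+ 1/2 not
Unsatisfied: (1,3), (1,4), (2,3), (2,4), (3,3), (3,4), (4,3), (4,4), (5,3), (5,4) — 10 in total.

10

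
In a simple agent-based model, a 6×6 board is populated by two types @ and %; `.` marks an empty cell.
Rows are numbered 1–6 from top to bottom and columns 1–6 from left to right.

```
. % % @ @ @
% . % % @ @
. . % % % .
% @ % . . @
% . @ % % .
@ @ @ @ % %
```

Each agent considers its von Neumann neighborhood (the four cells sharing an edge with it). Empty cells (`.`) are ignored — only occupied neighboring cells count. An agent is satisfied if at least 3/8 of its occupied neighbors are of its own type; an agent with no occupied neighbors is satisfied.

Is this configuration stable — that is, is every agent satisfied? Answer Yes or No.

(1,2)% 1/1 ✓
(1,3)% 2/3 ✓
(1,4)@ 1/3 ✗
(1,5)@ 3/3 ✓
(1,6)@ 2/2 ✓
(2,1)% 0/0 ✓
(2,3)% 3/3 ✓
(2,4)% 2/4 ✓
(2,5)@ 2/4 ✓
(2,6)@ 2/2 ✓
(3,3)% 3/3 ✓
(3,4)% 3/3 ✓
(3,5)% 1/2 ✓
(4,1)% 1/2 ✓
(4,2)@ 0/2 ✗
(4,3)% 1/3 ✗
(4,6)@ 0/0 ✓
(5,1)% 1/2 ✓
(5,3)@ 1/3 ✗
(5,4)% 1/3 ✗
(5,5)% 2/2 ✓
(6,1)@ 1/2 ✓
(6,2)@ 2/2 ✓
(6,3)@ 3/3 ✓
(6,4)@ 1/3 ✗
(6,5)% 2/3 ✓
(6,6)% 1/1 ✓
For instance (1,4) has only 1/3 same-type neighbors, below 3/8.

No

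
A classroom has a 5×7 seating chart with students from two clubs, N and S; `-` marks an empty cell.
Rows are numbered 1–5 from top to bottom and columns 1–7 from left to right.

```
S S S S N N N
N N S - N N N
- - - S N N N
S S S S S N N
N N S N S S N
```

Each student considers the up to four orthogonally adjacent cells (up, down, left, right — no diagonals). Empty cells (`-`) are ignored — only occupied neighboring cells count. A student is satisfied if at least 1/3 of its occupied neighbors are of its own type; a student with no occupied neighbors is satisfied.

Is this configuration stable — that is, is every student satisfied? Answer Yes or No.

(1,1)S 1/2 ✓
(1,2)S 2/3 ✓
(1,3)S 3/3 ✓
(1,4)S 1/2 ✓
(1,5)N 2/3 ✓
(1,6)N 3/3 ✓
(1,7)N 2/2 ✓
(2,1)N 1/2 ✓
(2,2)N 1/3 ✓
(2,3)S 1/2 ✓
(2,5)N 3/3 ✓
(2,6)N 4/4 ✓
(2,7)N 3/3 ✓
(3,4)S 1/2 ✓
(3,5)N 2/4 ✓
(3,6)N 4/4 ✓
(3,7)N 3/3 ✓
(4,1)S 1/2 ✓
(4,2)S 2/3 ✓
(4,3)S 3/3 ✓
(4,4)S 3/4 ✓
(4,5)S 2/4 ✓
(4,6)N 2/4 ✓
(4,7)N 3/3 ✓
(5,1)N 1/2 ✓
(5,2)N 1/3 ✓
(5,3)S 1/3 ✓
(5,4)N 0/3 ✗
(5,5)S 2/3 ✓
(5,6)S 1/3 ✓
(5,7)N 1/2 ✓
For instance (5,4) has only 0/3 same-type neighbors, below 1/3.

No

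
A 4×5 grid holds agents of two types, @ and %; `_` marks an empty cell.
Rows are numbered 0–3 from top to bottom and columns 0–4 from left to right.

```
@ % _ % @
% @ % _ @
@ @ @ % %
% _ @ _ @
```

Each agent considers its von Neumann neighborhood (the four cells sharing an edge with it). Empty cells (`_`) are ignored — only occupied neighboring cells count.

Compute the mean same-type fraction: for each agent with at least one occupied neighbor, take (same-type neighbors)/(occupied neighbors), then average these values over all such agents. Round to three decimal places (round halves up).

(0,0)@ 0/2
(0,1)% 0/2
(0,3)% 0/1
(0,4)@ 1/2
(1,0)% 0/3
(1,1)@ 1/4
(1,2)% 0/2
(1,4)@ 1/2
(2,0)@ 1/3
(2,1)@ 3/3
(2,2)@ 2/4
(2,3)% 1/2
(2,4)% 1/3
(3,0)% 0/1
(3,2)@ 1/1
(3,4)@ 0/1
Sum over 16 agents: 0/2 + 0/2 + 0/1 + 1/2 + 0/3 + 1/4 + 0/2 + 1/2 + 1/3 + 3/3 + 2/4 + 1/2 + 1/3 + 0/1 + 1/1 + 0/1 = 59/12; mean = 59/12 ÷ 16 = 59/192 = 0.307291… → 0.307.

0.307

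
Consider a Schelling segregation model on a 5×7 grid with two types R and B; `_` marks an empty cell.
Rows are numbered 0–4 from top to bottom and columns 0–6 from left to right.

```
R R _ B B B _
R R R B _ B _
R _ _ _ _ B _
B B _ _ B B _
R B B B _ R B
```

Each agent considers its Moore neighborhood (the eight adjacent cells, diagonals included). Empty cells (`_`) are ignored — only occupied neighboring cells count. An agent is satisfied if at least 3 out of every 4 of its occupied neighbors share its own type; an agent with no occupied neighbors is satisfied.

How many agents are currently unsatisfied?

9

Row 0: (0,0)R 3/3 ok · (0,1)R 4/4 ok · (0,3)B 2/3 unhappy · (0,4)B 4/4 ok · (0,5)B 2/2 ok
Row 1: (1,0)R 4/4 ok · (1,1)R 5/5 ok · (1,2)R 2/4 unhappy · (1,3)B 2/3 unhappy · (1,5)B 3/3 ok
Row 2: (2,0)R 2/4 unhappy · (2,5)B 3/3 ok
Row 3: (3,0)B 2/4 unhappy · (3,1)B 3/5 unhappy · (3,4)B 3/4 ok · (3,5)B 3/4 ok
Row 4: (4,0)R 0/3 unhappy · (4,1)B 3/4 ok · (4,2)B 3/3 ok · (4,3)B 2/2 ok · (4,5)R 0/3 unhappy · (4,6)B 1/2 unhappy
Unsatisfied: (0,3), (1,2), (1,3), (2,0), (3,0), (3,1), (4,0), (4,5), (4,6) — 9 in total.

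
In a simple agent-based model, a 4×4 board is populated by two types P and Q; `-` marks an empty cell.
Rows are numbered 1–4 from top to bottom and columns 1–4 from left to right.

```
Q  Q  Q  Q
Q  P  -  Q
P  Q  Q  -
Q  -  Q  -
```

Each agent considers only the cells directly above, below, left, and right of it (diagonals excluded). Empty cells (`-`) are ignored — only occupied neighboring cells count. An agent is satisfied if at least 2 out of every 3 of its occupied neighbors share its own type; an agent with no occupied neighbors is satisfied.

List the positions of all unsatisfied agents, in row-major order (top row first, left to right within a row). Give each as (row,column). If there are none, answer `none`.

(2,1), (2,2), (3,1), (3,2), (4,1)

(1,1)Q 2/2 ok
(1,2)Q 2/3 ok
(1,3)Q 2/2 ok
(1,4)Q 2/2 ok
(2,1)Q 1/3 unhappy
(2,2)P 0/3 unhappy
(2,4)Q 1/1 ok
(3,1)P 0/3 unhappy
(3,2)Q 1/3 unhappy
(3,3)Q 2/2 ok
(4,1)Q 0/1 unhappy
(4,3)Q 1/1 ok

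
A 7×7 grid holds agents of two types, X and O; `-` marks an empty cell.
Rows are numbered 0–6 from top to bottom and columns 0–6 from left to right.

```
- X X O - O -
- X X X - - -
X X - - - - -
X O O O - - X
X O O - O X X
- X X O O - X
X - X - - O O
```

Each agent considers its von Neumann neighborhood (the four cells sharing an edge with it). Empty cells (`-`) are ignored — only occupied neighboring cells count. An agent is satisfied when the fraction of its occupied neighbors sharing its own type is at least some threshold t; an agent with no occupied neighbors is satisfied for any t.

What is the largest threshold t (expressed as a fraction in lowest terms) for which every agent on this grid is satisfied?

(0,1)X 2/2
(0,2)X 2/3
(0,3)O 0/2
(0,5)O — no occupied neighbors
(1,1)X 3/3
(1,2)X 3/3
(1,3)X 1/2
(2,0)X 2/2
(2,1)X 2/3
(3,0)X 2/3
(3,1)O 2/4
(3,2)O 3/3
(3,3)O 1/1
(3,6)X 1/1
(4,0)X 1/2
(4,1)O 2/4
(4,2)O 2/3
(4,4)O 1/2
(4,5)X 1/2
(4,6)X 3/3
(5,1)X 1/2
(5,2)X 2/4
(5,3)O 1/2
(5,4)O 2/2
(5,6)X 1/2
(6,0)X — no occupied neighbors
(6,2)X 1/1
(6,5)O 1/1
(6,6)O 1/2
The smallest same-type fraction is 0/2 at (0,3), which reduces to 0/1. Any threshold above that leaves this agent unsatisfied.

0/1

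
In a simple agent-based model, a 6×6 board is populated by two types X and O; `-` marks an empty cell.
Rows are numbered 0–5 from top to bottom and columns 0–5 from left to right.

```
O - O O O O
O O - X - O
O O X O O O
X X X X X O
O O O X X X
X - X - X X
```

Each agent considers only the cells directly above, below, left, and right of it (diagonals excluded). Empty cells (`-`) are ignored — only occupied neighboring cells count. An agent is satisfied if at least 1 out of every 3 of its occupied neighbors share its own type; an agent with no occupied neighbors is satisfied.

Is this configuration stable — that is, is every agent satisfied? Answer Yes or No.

No

Row 0: (0,0)O 1/1 ✓ · (0,2)O 1/1 ✓ · (0,3)O 2/3 ✓ · (0,4)O 2/2 ✓ · (0,5)O 2/2 ✓
Row 1: (1,0)O 3/3 ✓ · (1,1)O 2/2 ✓ · (1,3)X 0/2 ✗ · (1,5)O 2/2 ✓
Row 2: (2,0)O 2/3 ✓ · (2,1)O 2/4 ✓ · (2,2)X 1/3 ✓ · (2,3)O 1/4 ✗ · (2,4)O 2/3 ✓ · (2,5)O 3/3 ✓
Row 3: (3,0)X 1/3 ✓ · (3,1)X 2/4 ✓ · (3,2)X 3/4 ✓ · (3,3)X 3/4 ✓ · (3,4)X 2/4 ✓ · (3,5)O 1/3 ✓
Row 4: (4,0)O 1/3 ✓ · (4,1)O 2/3 ✓ · (4,2)O 1/4 ✗ · (4,3)X 2/3 ✓ · (4,4)X 4/4 ✓ · (4,5)X 2/3 ✓
Row 5: (5,0)X 0/1 ✗ · (5,2)X 0/1 ✗ · (5,4)X 2/2 ✓ · (5,5)X 2/2 ✓
For instance (1,3) has only 0/2 same-type neighbors, below 1/3.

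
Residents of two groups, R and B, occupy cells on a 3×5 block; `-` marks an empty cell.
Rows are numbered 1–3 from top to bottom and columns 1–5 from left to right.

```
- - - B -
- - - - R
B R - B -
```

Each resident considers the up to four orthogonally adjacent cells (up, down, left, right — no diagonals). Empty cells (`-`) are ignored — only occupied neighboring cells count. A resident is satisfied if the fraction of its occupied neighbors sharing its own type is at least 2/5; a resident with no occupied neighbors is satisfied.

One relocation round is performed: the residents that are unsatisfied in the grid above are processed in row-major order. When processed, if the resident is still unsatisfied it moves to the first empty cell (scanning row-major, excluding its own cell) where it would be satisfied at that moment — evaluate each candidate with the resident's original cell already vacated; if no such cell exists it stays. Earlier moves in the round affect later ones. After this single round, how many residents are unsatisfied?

0

Initially unsatisfied (in order): (3,1), (3,2).
  (3,1) → (1,1).
  (3,2): now satisfied by earlier moves; stays.
Resulting grid:
B - - B -
- - - - R
- R - B -
All satisfied now.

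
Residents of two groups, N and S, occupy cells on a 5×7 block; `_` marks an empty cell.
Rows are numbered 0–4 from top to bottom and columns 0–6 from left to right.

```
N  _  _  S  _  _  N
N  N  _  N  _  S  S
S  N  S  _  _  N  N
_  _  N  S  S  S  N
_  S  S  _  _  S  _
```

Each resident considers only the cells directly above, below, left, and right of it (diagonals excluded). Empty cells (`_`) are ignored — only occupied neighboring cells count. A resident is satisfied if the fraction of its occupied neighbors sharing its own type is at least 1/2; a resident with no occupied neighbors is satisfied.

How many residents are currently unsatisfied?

(0,0)N 1/1 satisfied
(0,3)S 0/1 not
(0,6)N 0/1 not
(1,0)N 2/3 satisfied
(1,1)N 2/2 satisfied
(1,3)N 0/1 not
(1,5)S 1/2 satisfied
(1,6)S 1/3 not
(2,0)S 0/2 not
(2,1)N 1/3 not
(2,2)S 0/2 not
(2,5)N 1/3 not
(2,6)N 2/3 satisfied
(3,2)N 0/3 not
(3,3)S 1/2 satisfied
(3,4)S 2/2 satisfied
(3,5)S 2/4 satisfied
(3,6)N 1/2 satisfied
(4,1)S 1/1 satisfied
(4,2)S 1/2 satisfied
(4,5)S 1/1 satisfied
Unsatisfied: (0,3), (0,6), (1,3), (1,6), (2,0), (2,1), (2,2), (2,5), (3,2) — 9 in total.

9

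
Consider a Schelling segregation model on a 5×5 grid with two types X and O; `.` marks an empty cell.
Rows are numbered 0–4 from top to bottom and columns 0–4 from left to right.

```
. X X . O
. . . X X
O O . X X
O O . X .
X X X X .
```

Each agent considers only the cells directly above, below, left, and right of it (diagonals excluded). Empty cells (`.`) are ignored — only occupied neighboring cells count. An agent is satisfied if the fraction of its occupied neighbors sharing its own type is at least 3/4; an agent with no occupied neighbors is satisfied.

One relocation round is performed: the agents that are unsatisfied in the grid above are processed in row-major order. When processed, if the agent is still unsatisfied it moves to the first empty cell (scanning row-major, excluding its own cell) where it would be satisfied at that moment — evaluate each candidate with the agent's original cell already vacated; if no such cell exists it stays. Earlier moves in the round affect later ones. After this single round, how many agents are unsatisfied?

Initially unsatisfied (in order): (0,4), (1,4), (3,0), (3,1), (4,0), (4,1).
  (0,4) → (1,0).
  (1,4): now satisfied by earlier moves; stays.
  (3,0): no empty cell satisfies it; stays.
  (3,1): no empty cell satisfies it; stays.
  (4,0) → (0,3).
  (4,1) → (0,4).
Resulting grid:
. X X X X
O . . X X
O O . X X
O O . X .
. . X X .
All satisfied now.

0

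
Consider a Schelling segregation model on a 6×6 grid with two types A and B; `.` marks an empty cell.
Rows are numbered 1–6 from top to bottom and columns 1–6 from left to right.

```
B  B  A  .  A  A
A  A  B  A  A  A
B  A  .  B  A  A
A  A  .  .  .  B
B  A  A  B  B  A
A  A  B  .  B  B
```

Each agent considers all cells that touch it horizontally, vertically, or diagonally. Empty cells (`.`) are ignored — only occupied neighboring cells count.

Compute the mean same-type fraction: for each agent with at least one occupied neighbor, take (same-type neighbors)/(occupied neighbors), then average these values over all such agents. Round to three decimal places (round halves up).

(1,1)B 1/3
(1,2)B 2/5
(1,3)A 2/4
(1,5)A 4/4
(1,6)A 3/3
(2,1)A 2/5
(2,2)A 3/7
(2,3)B 2/6
(2,4)A 4/6
(2,5)A 6/7
(2,6)A 5/5
(3,1)B 0/5
(3,2)A 4/6
(3,4)B 1/4
(3,5)A 4/6
(3,6)A 3/4
(4,1)A 3/5
(4,2)A 4/6
(4,6)B 1/4
(5,1)B 0/5
(5,2)A 5/7
(5,3)A 3/5
(5,4)B 3/4
(5,5)B 4/5
(5,6)A 0/4
(6,1)A 2/3
(6,2)A 3/5
(6,3)B 1/4
(6,5)B 3/4
(6,6)B 2/3
Sum over 30 agents: 1/3 + 2/5 + 2/4 + 4/4 + 3/3 + 2/5 + 3/7 + 2/6 + 4/6 + 6/7 + 5/5 + 0/5 + 4/6 + 1/4 + 4/6 + 3/4 + 3/5 + 4/6 + 1/4 + 0/5 + 5/7 + 3/5 + 3/4 + 4/5 + 0/4 + 2/3 + 3/5 + 1/4 + 3/4 + 2/3 = 497/30; mean = 497/30 ÷ 30 = 497/900 = 0.552222… → 0.552.

0.552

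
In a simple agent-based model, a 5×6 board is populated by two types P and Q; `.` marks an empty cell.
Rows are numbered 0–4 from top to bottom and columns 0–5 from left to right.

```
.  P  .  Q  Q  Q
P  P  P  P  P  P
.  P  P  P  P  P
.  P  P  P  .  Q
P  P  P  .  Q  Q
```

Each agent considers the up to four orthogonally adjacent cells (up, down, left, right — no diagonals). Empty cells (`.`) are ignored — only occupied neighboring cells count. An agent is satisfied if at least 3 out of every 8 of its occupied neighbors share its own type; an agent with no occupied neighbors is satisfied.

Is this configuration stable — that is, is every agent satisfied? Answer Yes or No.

Yes

(0,1)P 1/1 ok
(0,3)Q 1/2 ok
(0,4)Q 2/3 ok
(0,5)Q 1/2 ok
(1,0)P 1/1 ok
(1,1)P 4/4 ok
(1,2)P 3/3 ok
(1,3)P 3/4 ok
(1,4)P 3/4 ok
(1,5)P 2/3 ok
(2,1)P 3/3 ok
(2,2)P 4/4 ok
(2,3)P 4/4 ok
(2,4)P 3/3 ok
(2,5)P 2/3 ok
(3,1)P 3/3 ok
(3,2)P 4/4 ok
(3,3)P 2/2 ok
(3,5)Q 1/2 ok
(4,0)P 1/1 ok
(4,1)P 3/3 ok
(4,2)P 2/2 ok
(4,4)Q 1/1 ok
(4,5)Q 2/2 ok
All meet the threshold, so the configuration is stable.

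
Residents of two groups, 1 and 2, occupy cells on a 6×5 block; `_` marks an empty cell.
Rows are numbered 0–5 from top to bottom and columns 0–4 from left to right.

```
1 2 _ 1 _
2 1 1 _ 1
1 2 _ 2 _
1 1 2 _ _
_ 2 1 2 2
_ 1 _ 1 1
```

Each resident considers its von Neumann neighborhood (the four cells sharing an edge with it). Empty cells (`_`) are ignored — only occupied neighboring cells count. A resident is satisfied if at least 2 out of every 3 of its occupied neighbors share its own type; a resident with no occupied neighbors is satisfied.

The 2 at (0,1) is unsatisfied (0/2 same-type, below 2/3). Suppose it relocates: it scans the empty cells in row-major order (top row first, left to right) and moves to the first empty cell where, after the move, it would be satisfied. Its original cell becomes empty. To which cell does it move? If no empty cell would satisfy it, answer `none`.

(2,2)

Vacating (0,1). Empty cells in order:
  (0,2): 0/2 same-type → still unsatisfied.
  (0,4): 0/2 same-type → still unsatisfied.
  (1,3): 1/4 same-type → still unsatisfied.
  (2,2): 3/4 same-type → satisfied — stop here.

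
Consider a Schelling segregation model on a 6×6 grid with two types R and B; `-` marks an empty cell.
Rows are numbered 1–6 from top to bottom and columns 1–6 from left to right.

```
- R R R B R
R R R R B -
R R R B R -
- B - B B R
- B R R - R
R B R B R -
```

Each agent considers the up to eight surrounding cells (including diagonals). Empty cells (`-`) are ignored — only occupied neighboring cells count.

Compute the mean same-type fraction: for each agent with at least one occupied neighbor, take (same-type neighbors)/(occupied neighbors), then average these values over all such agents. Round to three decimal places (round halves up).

0.511

Row 1: (1,2)R 4/4 · (1,3)R 5/5 · (1,4)R 3/5 · (1,5)B 1/4 · (1,6)R 0/2
Row 2: (2,1)R 4/4 · (2,2)R 7/7 · (2,3)R 7/8 · (2,4)R 5/8 · (2,5)B 2/6
Row 3: (3,1)R 3/4 · (3,2)R 5/6 · (3,3)R 4/7 · (3,4)B 3/7 · (3,5)R 2/6
Row 4: (4,2)B 1/5 · (4,4)B 2/6 · (4,5)B 2/6 · (4,6)R 2/3
Row 5: (5,2)B 2/5 · (5,3)R 2/7 · (5,4)R 3/6 · (5,6)R 2/3
Row 6: (6,1)R 0/2 · (6,2)B 1/4 · (6,3)R 2/5 · (6,4)B 0/4 · (6,5)R 2/3
Sum over 28 agents: 4/4 + 5/5 + 3/5 + 1/4 + 0/2 + 4/4 + 7/7 + 7/8 + 5/8 + 2/6 + 3/4 + 5/6 + 4/7 + 3/7 + 2/6 + 1/5 + 2/6 + 2/6 + 2/3 + 2/5 + 2/7 + 3/6 + 2/3 + 0/2 + 1/4 + 2/5 + 0/4 + 2/3 = 6007/420; mean = 6007/420 ÷ 28 = 6007/11760 = 0.510799… → 0.511.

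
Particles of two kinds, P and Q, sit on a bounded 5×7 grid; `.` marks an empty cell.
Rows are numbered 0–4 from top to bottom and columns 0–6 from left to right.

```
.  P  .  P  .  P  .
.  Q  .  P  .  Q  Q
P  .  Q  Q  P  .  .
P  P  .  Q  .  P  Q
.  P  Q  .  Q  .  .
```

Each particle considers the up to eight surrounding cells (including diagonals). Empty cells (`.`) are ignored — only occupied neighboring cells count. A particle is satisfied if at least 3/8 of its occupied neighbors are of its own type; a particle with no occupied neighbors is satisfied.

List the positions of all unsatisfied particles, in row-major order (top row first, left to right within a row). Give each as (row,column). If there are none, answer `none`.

(0,1), (0,5), (1,1), (1,5), (3,5), (3,6), (4,2)

Row 0: (0,1)P 0/1 not · (0,3)P 1/1 satisfied · (0,5)P 0/2 not
Row 1: (1,1)Q 1/3 not · (1,3)P 2/4 satisfied · (1,5)Q 1/3 not · (1,6)Q 1/2 satisfied
Row 2: (2,0)P 2/3 satisfied · (2,2)Q 3/5 satisfied · (2,3)Q 2/4 satisfied · (2,4)P 2/5 satisfied
Row 3: (3,0)P 3/3 satisfied · (3,1)P 3/5 satisfied · (3,3)Q 4/5 satisfied · (3,5)P 1/3 not · (3,6)Q 0/1 not
Row 4: (4,1)P 2/3 satisfied · (4,2)Q 1/3 not · (4,4)Q 1/2 satisfied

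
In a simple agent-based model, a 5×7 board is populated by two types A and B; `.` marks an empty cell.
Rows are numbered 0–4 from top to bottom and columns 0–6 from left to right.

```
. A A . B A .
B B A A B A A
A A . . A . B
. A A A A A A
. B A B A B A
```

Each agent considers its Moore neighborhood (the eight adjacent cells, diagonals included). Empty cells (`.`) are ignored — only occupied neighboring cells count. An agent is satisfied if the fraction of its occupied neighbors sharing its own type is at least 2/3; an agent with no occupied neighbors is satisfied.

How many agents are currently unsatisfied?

(0,1)A 2/4 ✗
(0,2)A 3/4 ✓
(0,4)B 1/4 ✗
(0,5)A 2/4 ✗
(1,0)B 1/4 ✗
(1,1)B 1/6 ✗
(1,2)A 4/5 ✓
(1,3)A 3/5 ✗
(1,4)B 1/5 ✗
(1,5)A 3/6 ✗
(1,6)A 2/3 ✓
(2,0)A 2/4 ✗
(2,1)A 4/6 ✓
(2,4)A 5/6 ✓
(2,6)B 0/4 ✗
(3,1)A 4/5 ✓
(3,2)A 4/6 ✓
(3,3)A 5/6 ✓
(3,4)A 4/6 ✓
(3,5)A 5/7 ✓
(3,6)A 2/4 ✗
(4,1)B 0/3 ✗
(4,2)A 3/5 ✗
(4,3)B 0/5 ✗
(4,4)A 3/5 ✗
(4,5)B 0/5 ✗
(4,6)A 2/3 ✓
Unsatisfied: (0,1), (0,4), (0,5), (1,0), (1,1), (1,3), (1,4), (1,5), (2,0), (2,6), (3,6), (4,1), (4,2), (4,3), (4,4), (4,5) — 16 in total.

16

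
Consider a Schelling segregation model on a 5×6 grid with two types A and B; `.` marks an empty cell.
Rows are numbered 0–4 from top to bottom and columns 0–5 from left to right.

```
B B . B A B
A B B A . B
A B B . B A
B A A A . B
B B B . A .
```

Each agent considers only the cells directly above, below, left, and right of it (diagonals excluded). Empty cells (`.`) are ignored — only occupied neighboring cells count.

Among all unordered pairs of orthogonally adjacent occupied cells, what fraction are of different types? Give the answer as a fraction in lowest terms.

16/29

Scan each occupied cell's neighbors to the right and below so each pair is counted once.
From row 0: 4 unlike of 7 pairs (running 4/7).
From row 1: 3 unlike of 7 pairs (running 7/14).
From row 2: 6 unlike of 7 pairs (running 13/21).
From row 3: 3 unlike of 6 pairs (running 16/27).
From row 4: 0 unlike of 2 pairs (running 16/29).
Total adjacent occupied pairs: 29; unlike-type pairs: 16.
16/29 is already in lowest terms.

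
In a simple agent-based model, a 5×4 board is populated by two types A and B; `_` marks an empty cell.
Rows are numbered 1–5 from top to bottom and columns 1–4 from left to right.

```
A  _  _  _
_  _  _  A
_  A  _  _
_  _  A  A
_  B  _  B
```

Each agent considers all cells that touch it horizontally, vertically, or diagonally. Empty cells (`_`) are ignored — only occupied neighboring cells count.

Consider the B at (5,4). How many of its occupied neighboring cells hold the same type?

Occupied neighbors of (5,4): (4,3)=A, (4,4)=A.
Same type (B): 0 of 2.

0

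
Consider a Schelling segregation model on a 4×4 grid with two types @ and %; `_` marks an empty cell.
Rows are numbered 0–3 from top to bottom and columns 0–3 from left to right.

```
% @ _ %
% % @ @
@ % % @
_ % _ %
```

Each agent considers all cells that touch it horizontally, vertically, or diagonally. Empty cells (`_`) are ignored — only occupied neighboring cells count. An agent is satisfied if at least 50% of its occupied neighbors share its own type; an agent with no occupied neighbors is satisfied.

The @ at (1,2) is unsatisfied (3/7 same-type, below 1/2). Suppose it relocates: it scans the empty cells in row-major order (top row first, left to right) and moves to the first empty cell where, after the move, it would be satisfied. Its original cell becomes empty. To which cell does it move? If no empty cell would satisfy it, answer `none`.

Vacating (1,2). Empty cells in order:
  (0,2): 2/4 same-type → satisfied — stop here.

(0,2)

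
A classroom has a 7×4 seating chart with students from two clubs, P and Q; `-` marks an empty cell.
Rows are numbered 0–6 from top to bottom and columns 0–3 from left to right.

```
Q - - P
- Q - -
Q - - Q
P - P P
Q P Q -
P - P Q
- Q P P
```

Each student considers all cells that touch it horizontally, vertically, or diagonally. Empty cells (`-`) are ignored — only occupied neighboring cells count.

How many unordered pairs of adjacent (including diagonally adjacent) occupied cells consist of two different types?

Scan each occupied cell's neighbors to the right and below (and the two forward diagonals) so each pair is counted once.
From row 0: 0 unlike of 1 pairs (running 0/1).
From row 1: 0 unlike of 1 pairs (running 0/2).
From row 2: 3 unlike of 3 pairs (running 3/5).
From row 3: 3 unlike of 6 pairs (running 6/11).
From row 4: 4 unlike of 7 pairs (running 10/18).
From row 5: 5 unlike of 7 pairs (running 15/25).
From row 6: 1 unlike of 2 pairs (running 16/27).
Total adjacent occupied pairs: 27; unlike-type pairs: 16.

16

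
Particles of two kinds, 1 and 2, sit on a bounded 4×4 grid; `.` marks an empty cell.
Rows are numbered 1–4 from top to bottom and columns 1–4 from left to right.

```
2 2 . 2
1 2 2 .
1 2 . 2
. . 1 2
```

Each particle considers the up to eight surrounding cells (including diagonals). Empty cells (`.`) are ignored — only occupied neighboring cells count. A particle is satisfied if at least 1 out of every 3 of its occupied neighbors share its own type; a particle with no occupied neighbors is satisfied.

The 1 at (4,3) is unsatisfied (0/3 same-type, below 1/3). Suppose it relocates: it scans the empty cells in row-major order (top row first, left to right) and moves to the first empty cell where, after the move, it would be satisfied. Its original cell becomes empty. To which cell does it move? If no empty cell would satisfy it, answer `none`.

Vacating (4,3). Empty cells in order:
  (1,3): 0/4 same-type → still unsatisfied.
  (2,4): 0/3 same-type → still unsatisfied.
  (3,3): 0/5 same-type → still unsatisfied.
  (4,1): 1/2 same-type → satisfied — stop here.

(4,1)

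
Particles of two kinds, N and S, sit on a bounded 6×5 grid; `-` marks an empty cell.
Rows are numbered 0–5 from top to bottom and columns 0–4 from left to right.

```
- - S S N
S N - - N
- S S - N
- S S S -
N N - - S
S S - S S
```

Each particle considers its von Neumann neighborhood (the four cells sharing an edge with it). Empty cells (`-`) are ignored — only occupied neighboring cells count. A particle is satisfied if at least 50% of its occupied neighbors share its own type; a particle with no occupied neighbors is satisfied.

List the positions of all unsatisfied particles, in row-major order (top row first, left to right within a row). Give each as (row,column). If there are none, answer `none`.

(1,0), (1,1), (4,1)

(0,2)S 1/1 ✓
(0,3)S 1/2 ✓
(0,4)N 1/2 ✓
(1,0)S 0/1 ✗
(1,1)N 0/2 ✗
(1,4)N 2/2 ✓
(2,1)S 2/3 ✓
(2,2)S 2/2 ✓
(2,4)N 1/1 ✓
(3,1)S 2/3 ✓
(3,2)S 3/3 ✓
(3,3)S 1/1 ✓
(4,0)N 1/2 ✓
(4,1)N 1/3 ✗
(4,4)S 1/1 ✓
(5,0)S 1/2 ✓
(5,1)S 1/2 ✓
(5,3)S 1/1 ✓
(5,4)S 2/2 ✓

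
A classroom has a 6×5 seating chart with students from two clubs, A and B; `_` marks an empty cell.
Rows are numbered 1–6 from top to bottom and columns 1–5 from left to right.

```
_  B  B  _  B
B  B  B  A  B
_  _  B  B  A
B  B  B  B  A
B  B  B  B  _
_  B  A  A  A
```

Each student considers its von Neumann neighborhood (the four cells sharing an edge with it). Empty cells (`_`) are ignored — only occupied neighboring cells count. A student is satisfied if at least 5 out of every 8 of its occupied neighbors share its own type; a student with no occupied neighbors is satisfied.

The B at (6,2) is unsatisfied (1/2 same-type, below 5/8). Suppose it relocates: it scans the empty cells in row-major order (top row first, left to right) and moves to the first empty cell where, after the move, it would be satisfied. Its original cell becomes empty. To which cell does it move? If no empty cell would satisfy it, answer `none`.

Vacating (6,2). Empty cells in order:
  (1,1): 2/2 same-type → satisfied — stop here.

(1,1)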